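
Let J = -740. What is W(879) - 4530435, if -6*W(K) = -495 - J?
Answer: -27182855/6 ≈ -4.5305e+6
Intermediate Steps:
W(K) = -245/6 (W(K) = -(-495 - 1*(-740))/6 = -(-495 + 740)/6 = -⅙*245 = -245/6)
W(879) - 4530435 = -245/6 - 4530435 = -27182855/6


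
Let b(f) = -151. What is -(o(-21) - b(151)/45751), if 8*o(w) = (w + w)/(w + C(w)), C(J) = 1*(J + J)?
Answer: -47563/549012 ≈ -0.086634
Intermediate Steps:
C(J) = 2*J (C(J) = 1*(2*J) = 2*J)
o(w) = 1/12 (o(w) = ((w + w)/(w + 2*w))/8 = ((2*w)/((3*w)))/8 = ((2*w)*(1/(3*w)))/8 = (⅛)*(⅔) = 1/12)
-(o(-21) - b(151)/45751) = -(1/12 - (-151)/45751) = -(1/12 - 1*(-151/45751)) = -(1/12 + 151/45751) = -1*47563/549012 = -47563/549012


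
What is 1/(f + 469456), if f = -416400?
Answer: 1/53056 ≈ 1.8848e-5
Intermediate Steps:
1/(f + 469456) = 1/(-416400 + 469456) = 1/53056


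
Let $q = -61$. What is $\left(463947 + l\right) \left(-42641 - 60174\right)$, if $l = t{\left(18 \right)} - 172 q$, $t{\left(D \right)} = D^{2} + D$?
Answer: $-48814608515$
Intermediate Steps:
$t{\left(D \right)} = D + D^{2}$
$l = 10834$ ($l = 18 \left(1 + 18\right) - -10492 = 18 \cdot 19 + 10492 = 342 + 10492 = 10834$)
$\left(463947 + l\right) \left(-42641 - 60174\right) = \left(463947 + 10834\right) \left(-42641 - 60174\right) = 474781 \left(-102815\right) = -48814608515$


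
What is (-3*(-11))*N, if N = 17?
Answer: 561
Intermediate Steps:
(-3*(-11))*N = -3*(-11)*17 = 33*17 = 561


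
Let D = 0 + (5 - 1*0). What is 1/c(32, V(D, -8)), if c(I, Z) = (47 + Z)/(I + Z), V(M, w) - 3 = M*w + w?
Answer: -13/2 ≈ -6.5000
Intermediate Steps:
D = 5 (D = 0 + (5 + 0) = 0 + 5 = 5)
V(M, w) = 3 + w + M*w (V(M, w) = 3 + (M*w + w) = 3 + (w + M*w) = 3 + w + M*w)
c(I, Z) = (47 + Z)/(I + Z)
1/c(32, V(D, -8)) = 1/((47 + (3 - 8 + 5*(-8)))/(32 + (3 - 8 + 5*(-8)))) = 1/((47 + (3 - 8 - 40))/(32 + (3 - 8 - 40))) = 1/((47 - 45)/(32 - 45)) = 1/(2/(-13)) = 1/(-1/13*2) = 1/(-2/13) = -13/2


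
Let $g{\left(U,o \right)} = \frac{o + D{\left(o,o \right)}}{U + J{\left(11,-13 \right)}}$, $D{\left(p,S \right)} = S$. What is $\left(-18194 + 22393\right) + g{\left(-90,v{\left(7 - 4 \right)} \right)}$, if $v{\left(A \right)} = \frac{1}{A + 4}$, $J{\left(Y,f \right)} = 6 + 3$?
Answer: $\frac{2380831}{567} \approx 4199.0$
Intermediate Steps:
$J{\left(Y,f \right)} = 9$
$v{\left(A \right)} = \frac{1}{4 + A}$
$g{\left(U,o \right)} = \frac{2 o}{9 + U}$ ($g{\left(U,o \right)} = \frac{o + o}{U + 9} = \frac{2 o}{9 + U}$)
$\left(-18194 + 22393\right) + g{\left(-90,v{\left(7 - 4 \right)} \right)} = \left(-18194 + 22393\right) + \frac{2}{\left(4 + \left(7 - 4\right)\right) \left(9 - 90\right)} = 4199 + \frac{2}{\left(4 + \left(7 - 4\right)\right) \left(-81\right)} = 4199 + 2 \frac{1}{4 + 3} \left(- \frac{1}{81}\right) = 4199 + 2 \cdot \frac{1}{7} \left(- \frac{1}{81}\right) = 4199 - \frac{2}{567} = \frac{2380831}{567}$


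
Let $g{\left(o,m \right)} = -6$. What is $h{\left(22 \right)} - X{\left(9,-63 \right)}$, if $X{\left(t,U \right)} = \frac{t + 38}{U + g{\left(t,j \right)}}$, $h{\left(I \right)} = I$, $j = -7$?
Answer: $\frac{1565}{69} \approx 22.681$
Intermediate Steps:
$X{\left(t,U \right)} = \frac{38 + t}{-6 + U}$ ($X{\left(t,U \right)} = \frac{t + 38}{U - 6} = \frac{38 + t}{-6 + U}$)
$h{\left(22 \right)} - X{\left(9,-63 \right)} = 22 - \frac{38 + 9}{-6 - 63} = 22 - \frac{1}{-69} \cdot 47 = 22 - \left(- \frac{1}{69}\right) 47 = 22 - - \frac{47}{69} = 22 + \frac{47}{69} = \frac{1565}{69}$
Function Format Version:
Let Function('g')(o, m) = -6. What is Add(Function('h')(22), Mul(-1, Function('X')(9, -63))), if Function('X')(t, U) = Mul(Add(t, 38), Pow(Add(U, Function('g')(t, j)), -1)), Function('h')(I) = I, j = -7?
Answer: Rational(1565, 69) ≈ 22.681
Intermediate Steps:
Function('X')(t, U) = Mul(Pow(Add(-6, U), -1), Add(38, t)) (Function('X')(t, U) = Mul(Add(t, 38), Pow(Add(U, -6), -1)) = Mul(Add(38, t), Pow(Add(-6, U), -1)) = Mul(Pow(Add(-6, U), -1), Add(38, t)))
Add(Function('h')(22), Mul(-1, Function('X')(9, -63))) = Add(22, Mul(-1, Mul(Pow(Add(-6, -63), -1), Add(38, 9)))) = Add(22, Mul(-1, Mul(Pow(-69, -1), 47))) = Add(22, Mul(-1, Mul(Rational(-1, 69), 47))) = Add(22, Mul(-1, Rational(-47, 69))) = Add(22, Rational(47, 69)) = Rational(1565, 69)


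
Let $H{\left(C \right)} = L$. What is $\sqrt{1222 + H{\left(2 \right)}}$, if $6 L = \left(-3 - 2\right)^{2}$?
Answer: $\frac{\sqrt{44142}}{6} \approx 35.017$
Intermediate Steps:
$L = \frac{25}{6}$ ($L = \frac{\left(-3 - 2\right)^{2}}{6} = \frac{\left(-5\right)^{2}}{6} = \frac{1}{6} \cdot 25 = \frac{25}{6} \approx 4.1667$)
$H{\left(C \right)} = \frac{25}{6}$
$\sqrt{1222 + H{\left(2 \right)}} = \sqrt{1222 + \frac{25}{6}} = \sqrt{\frac{7357}{6}} = \frac{\sqrt{44142}}{6}$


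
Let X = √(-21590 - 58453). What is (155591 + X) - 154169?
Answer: 1422 + I*√80043 ≈ 1422.0 + 282.92*I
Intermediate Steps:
X = I*√80043 (X = √(-80043) = I*√80043 ≈ 282.92*I)
(155591 + X) - 154169 = (155591 + I*√80043) - 154169 = 1422 + I*√80043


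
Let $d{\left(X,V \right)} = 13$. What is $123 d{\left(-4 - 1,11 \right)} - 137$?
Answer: $1462$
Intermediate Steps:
$123 d{\left(-4 - 1,11 \right)} - 137 = 123 \cdot 13 - 137 = 1599 - 137 = 1462$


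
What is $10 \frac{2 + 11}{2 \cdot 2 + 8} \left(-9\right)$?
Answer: $- \frac{195}{2} \approx -97.5$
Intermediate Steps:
$10 \frac{2 + 11}{2 \cdot 2 + 8} \left(-9\right) = 10 \frac{13}{4 + 8} \left(-9\right) = 10 \cdot \frac{13}{12} \left(-9\right) = \frac{65}{6} \left(-9\right) = - \frac{195}{2}$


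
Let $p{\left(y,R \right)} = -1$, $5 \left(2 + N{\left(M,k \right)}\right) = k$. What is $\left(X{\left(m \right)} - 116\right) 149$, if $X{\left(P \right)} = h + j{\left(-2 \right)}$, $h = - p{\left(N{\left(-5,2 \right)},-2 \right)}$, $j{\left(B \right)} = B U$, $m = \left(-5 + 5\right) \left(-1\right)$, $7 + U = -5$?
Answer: $-13559$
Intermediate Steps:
$U = -12$ ($U = -7 - 5 = -12$)
$N{\left(M,k \right)} = -2 + \frac{k}{5}$
$m = 0$ ($m = 0 \left(-1\right) = 0$)
$j{\left(B \right)} = - 12 B$ ($j{\left(B \right)} = B \left(-12\right) = - 12 B$)
$h = 1$ ($h = \left(-1\right) \left(-1\right) = 1$)
$X{\left(P \right)} = 25$ ($X{\left(P \right)} = 1 - -24 = 1 + 24 = 25$)
$\left(X{\left(m \right)} - 116\right) 149 = \left(25 - 116\right) 149 = \left(-91\right) 149 = -13559$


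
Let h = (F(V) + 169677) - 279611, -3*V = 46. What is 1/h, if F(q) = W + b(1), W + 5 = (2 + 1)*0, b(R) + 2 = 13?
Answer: -1/109928 ≈ -9.0969e-6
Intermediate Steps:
b(R) = 11 (b(R) = -2 + 13 = 11)
V = -46/3 (V = -⅓*46 = -46/3 ≈ -15.333)
W = -5 (W = -5 + (2 + 1)*0 = -5 + 3*0 = -5 + 0 = -5)
F(q) = 6 (F(q) = -5 + 11 = 6)
h = -109928 (h = (6 + 169677) - 279611 = 169683 - 279611 = -109928)
1/h = 1/(-109928) = -1/109928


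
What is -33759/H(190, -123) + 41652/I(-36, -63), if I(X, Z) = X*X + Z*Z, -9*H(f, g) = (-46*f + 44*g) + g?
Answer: -1718099/128475 ≈ -13.373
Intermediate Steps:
H(f, g) = -5*g + 46*f/9 (H(f, g) = -((-46*f + 44*g) + g)/9 = -(-46*f + 45*g)/9 = -5*g + 46*f/9)
I(X, Z) = X² + Z²
-33759/H(190, -123) + 41652/I(-36, -63) = -33759/(-5*(-123) + (46/9)*190) + 41652/((-36)² + (-63)²) = -33759/(615 + 8740/9) + 41652/(1296 + 3969) = -33759/14275/9 + 41652/5265 = -33759*9/14275 + 41652*(1/5265) = -303831/14275 + 356/45 = -1718099/128475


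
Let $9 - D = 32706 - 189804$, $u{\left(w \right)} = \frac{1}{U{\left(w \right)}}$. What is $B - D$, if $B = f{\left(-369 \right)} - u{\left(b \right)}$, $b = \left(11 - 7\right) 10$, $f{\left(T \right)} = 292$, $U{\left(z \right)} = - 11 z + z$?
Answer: $- \frac{62725999}{400} \approx -1.5682 \cdot 10^{5}$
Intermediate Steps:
$U{\left(z \right)} = - 10 z$
$b = 40$ ($b = 4 \cdot 10 = 40$)
$u{\left(w \right)} = - \frac{1}{10 w}$ ($u{\left(w \right)} = \frac{1}{\left(-10\right) w} = - \frac{1}{10 w}$)
$D = 157107$ ($D = 9 - \left(32706 - 189804\right) = 9 - -157098 = 9 + 157098 = 157107$)
$B = \frac{116801}{400}$ ($B = 292 - - \frac{1}{10 \cdot 40} = 292 - \left(- \frac{1}{10}\right) \frac{1}{40} = 292 - - \frac{1}{400} = 292 + \frac{1}{400} = \frac{116801}{400} \approx 292.0$)
$B - D = \frac{116801}{400} - 157107 = - \frac{62725999}{400}$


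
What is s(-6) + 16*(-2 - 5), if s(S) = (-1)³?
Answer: -113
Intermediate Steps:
s(S) = -1
s(-6) + 16*(-2 - 5) = -1 + 16*(-2 - 5) = -1 + 16*(-7) = -1 - 112 = -113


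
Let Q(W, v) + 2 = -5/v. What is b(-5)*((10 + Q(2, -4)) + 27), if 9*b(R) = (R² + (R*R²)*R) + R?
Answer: 31175/12 ≈ 2597.9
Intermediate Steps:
Q(W, v) = -2 - 5/v
b(R) = R/9 + R²/9 + R⁴/9 (b(R) = ((R² + (R*R²)*R) + R)/9 = ((R² + R³*R) + R)/9 = ((R² + R⁴) + R)/9 = (R + R² + R⁴)/9 = R/9 + R²/9 + R⁴/9)
b(-5)*((10 + Q(2, -4)) + 27) = ((⅑)*(-5)*(1 - 5 + (-5)³))*((10 + (-2 - 5/(-4))) + 27) = ((⅑)*(-5)*(1 - 5 - 125))*((10 + (-2 - 5*(-¼))) + 27) = ((⅑)*(-5)*(-129))*((10 + (-2 + 5/4)) + 27) = 215*((10 - ¾) + 27)/3 = 215*(37/4 + 27)/3 = (215/3)*(145/4) = 31175/12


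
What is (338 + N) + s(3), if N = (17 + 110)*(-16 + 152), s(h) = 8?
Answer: 17618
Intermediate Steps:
N = 17272 (N = 127*136 = 17272)
(338 + N) + s(3) = (338 + 17272) + 8 = 17610 + 8 = 17618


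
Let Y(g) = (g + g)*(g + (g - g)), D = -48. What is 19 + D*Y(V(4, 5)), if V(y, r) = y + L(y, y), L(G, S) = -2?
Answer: -365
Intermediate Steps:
V(y, r) = -2 + y (V(y, r) = y - 2 = -2 + y)
Y(g) = 2*g² (Y(g) = (2*g)*(g + 0) = (2*g)*g = 2*g²)
19 + D*Y(V(4, 5)) = 19 - 96*(-2 + 4)² = 19 - 96*2² = 19 - 96*4 = 19 - 48*8 = 19 - 384 = -365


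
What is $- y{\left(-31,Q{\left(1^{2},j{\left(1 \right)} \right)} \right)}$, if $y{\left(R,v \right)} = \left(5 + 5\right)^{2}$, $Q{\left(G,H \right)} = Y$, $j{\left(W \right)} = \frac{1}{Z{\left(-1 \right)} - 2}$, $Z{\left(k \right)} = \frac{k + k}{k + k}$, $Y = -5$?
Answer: $-100$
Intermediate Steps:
$Z{\left(k \right)} = 1$ ($Z{\left(k \right)} = \frac{2 k}{2 k} = 2 k \frac{1}{2 k} = 1$)
$j{\left(W \right)} = -1$ ($j{\left(W \right)} = \frac{1}{1 - 2} = \frac{1}{-1} = -1$)
$Q{\left(G,H \right)} = -5$
$y{\left(R,v \right)} = 100$ ($y{\left(R,v \right)} = 10^{2} = 100$)
$- y{\left(-31,Q{\left(1^{2},j{\left(1 \right)} \right)} \right)} = \left(-1\right) 100 = -100$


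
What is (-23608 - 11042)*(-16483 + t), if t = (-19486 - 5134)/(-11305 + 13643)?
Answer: 95440638150/167 ≈ 5.7150e+8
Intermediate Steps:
t = -12310/1169 (t = -24620/2338 = -24620*1/2338 = -12310/1169 ≈ -10.530)
(-23608 - 11042)*(-16483 + t) = (-23608 - 11042)*(-16483 - 12310/1169) = -34650*(-19280937/1169) = 95440638150/167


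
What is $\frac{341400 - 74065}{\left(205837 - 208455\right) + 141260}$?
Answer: $\frac{267335}{138642} \approx 1.9282$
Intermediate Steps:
$\frac{341400 - 74065}{\left(205837 - 208455\right) + 141260} = \frac{267335}{-2618 + 141260} = \frac{267335}{138642}$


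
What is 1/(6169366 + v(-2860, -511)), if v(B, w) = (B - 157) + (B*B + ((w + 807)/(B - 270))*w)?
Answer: 1565/22451485813 ≈ 6.9706e-8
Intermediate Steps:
v(B, w) = -157 + B + B**2 + w*(807 + w)/(-270 + B) (v(B, w) = (-157 + B) + (B**2 + ((807 + w)/(-270 + B))*w) = (-157 + B) + (B**2 + w*(807 + w)/(-270 + B)) = -157 + B + B**2 + w*(807 + w)/(-270 + B))
1/(6169366 + v(-2860, -511)) = 1/(6169366 + (42390 + (-2860)**3 + (-511)**2 - 427*(-2860) - 269*(-2860)**2 + 807*(-511))/(-270 - 2860)) = 1/(6169366 + (42390 - 23393656000 + 261121 + 1221220 - 269*8179600 - 412377)/(-3130)) = 1/(6169366 - (42390 - 23393656000 + 261121 + 1221220 - 2200312400 - 412377)/3130) = 1/(6169366 - 1/3130*(-25592856046)) = 1/(6169366 + 12796428023/1565) = 1/(22451485813/1565) = 1565/22451485813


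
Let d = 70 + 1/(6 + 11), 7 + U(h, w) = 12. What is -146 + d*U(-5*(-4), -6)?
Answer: 3473/17 ≈ 204.29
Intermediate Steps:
U(h, w) = 5 (U(h, w) = -7 + 12 = 5)
d = 1191/17 (d = 70 + 1/17 = 1191/17 ≈ 70.059)
-146 + d*U(-5*(-4), -6) = -146 + (1191/17)*5 = -146 + 5955/17 = 3473/17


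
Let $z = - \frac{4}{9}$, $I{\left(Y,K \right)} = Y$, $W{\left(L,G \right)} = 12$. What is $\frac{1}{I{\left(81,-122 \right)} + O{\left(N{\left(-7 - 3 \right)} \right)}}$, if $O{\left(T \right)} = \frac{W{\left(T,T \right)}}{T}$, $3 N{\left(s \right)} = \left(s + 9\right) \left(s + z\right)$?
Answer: $\frac{47}{3969} \approx 0.011842$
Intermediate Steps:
$z = - \frac{4}{9}$ ($z = \left(-4\right) \frac{1}{9} = - \frac{4}{9} \approx -0.44444$)
$N{\left(s \right)} = \frac{\left(9 + s\right) \left(- \frac{4}{9} + s\right)}{3}$ ($N{\left(s \right)} = \frac{\left(s + 9\right) \left(s - \frac{4}{9}\right)}{3} = \frac{\left(9 + s\right) \left(- \frac{4}{9} + s\right)}{3}$)
$O{\left(T \right)} = \frac{12}{T}$
$\frac{1}{I{\left(81,-122 \right)} + O{\left(N{\left(-7 - 3 \right)} \right)}} = \frac{1}{81 + \frac{12}{- \frac{4}{3} + \frac{\left(-7 - 3\right)^{2}}{3} + \frac{77 \left(-7 - 3\right)}{27}}} = \frac{1}{81 + \frac{12}{- \frac{4}{3} + \frac{\left(-10\right)^{2}}{3} + \frac{77}{27} \left(-10\right)}} = \frac{1}{81 + \frac{12}{- \frac{4}{3} + \frac{1}{3} \cdot 100 - \frac{770}{27}}} = \frac{1}{81 + \frac{12}{- \frac{4}{3} + \frac{100}{3} - \frac{770}{27}}} = \frac{1}{81 + \frac{12}{\frac{94}{27}}} = \frac{1}{81 + 12 \cdot \frac{27}{94}} = \frac{1}{81 + \frac{162}{47}} = \frac{1}{\frac{3969}{47}} = \frac{47}{3969}$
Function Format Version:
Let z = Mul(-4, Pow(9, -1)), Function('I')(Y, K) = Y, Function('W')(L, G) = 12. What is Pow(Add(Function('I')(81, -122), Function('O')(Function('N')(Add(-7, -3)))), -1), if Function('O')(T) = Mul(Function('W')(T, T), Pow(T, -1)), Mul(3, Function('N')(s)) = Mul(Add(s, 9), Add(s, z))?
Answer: Rational(47, 3969) ≈ 0.011842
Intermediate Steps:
z = Rational(-4, 9) (z = Mul(-4, Rational(1, 9)) = Rational(-4, 9) ≈ -0.44444)
Function('N')(s) = Mul(Rational(1, 3), Add(9, s), Add(Rational(-4, 9), s)) (Function('N')(s) = Mul(Rational(1, 3), Mul(Add(s, 9), Add(s, Rational(-4, 9)))) = Mul(Rational(1, 3), Mul(Add(9, s), Add(Rational(-4, 9), s))) = Mul(Rational(1, 3), Add(9, s), Add(Rational(-4, 9), s)))
Function('O')(T) = Mul(12, Pow(T, -1))
Pow(Add(Function('I')(81, -122), Function('O')(Function('N')(Add(-7, -3)))), -1) = Pow(Add(81, Mul(12, Pow(Add(Rational(-4, 3), Mul(Rational(1, 3), Pow(Add(-7, -3), 2)), Mul(Rational(77, 27), Add(-7, -3))), -1))), -1) = Pow(Add(81, Mul(12, Pow(Add(Rational(-4, 3), Mul(Rational(1, 3), Pow(-10, 2)), Mul(Rational(77, 27), -10)), -1))), -1) = Pow(Add(81, Mul(12, Pow(Add(Rational(-4, 3), Mul(Rational(1, 3), 100), Rational(-770, 27)), -1))), -1) = Pow(Add(81, Mul(12, Pow(Add(Rational(-4, 3), Rational(100, 3), Rational(-770, 27)), -1))), -1) = Pow(Add(81, Mul(12, Pow(Rational(94, 27), -1))), -1) = Pow(Add(81, Mul(12, Rational(27, 94))), -1) = Pow(Add(81, Rational(162, 47)), -1) = Pow(Rational(3969, 47), -1) = Rational(47, 3969)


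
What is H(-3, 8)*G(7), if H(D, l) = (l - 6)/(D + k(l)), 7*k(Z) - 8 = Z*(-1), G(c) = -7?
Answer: 14/3 ≈ 4.6667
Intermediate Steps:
k(Z) = 8/7 - Z/7 (k(Z) = 8/7 + (Z*(-1))/7 = 8/7 + (-Z)/7 = 8/7 - Z/7)
H(D, l) = (-6 + l)/(8/7 + D - l/7) (H(D, l) = (l - 6)/(D + (8/7 - l/7)) = (-6 + l)/(8/7 + D - l/7))
H(-3, 8)*G(7) = (7*(-6 + 8)/(8 - 1*8 + 7*(-3)))*(-7) = (7*2/(8 - 8 - 21))*(-7) = (7*2/(-21))*(-7) = (7*(-1/21)*2)*(-7) = -⅔*(-7) = 14/3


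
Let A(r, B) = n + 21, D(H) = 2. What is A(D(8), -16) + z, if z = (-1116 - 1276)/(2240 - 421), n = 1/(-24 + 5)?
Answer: 678514/34561 ≈ 19.632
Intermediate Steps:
n = -1/19 (n = 1/(-19) = -1/19 ≈ -0.052632)
A(r, B) = 398/19 (A(r, B) = -1/19 + 21 = 398/19)
z = -2392/1819 ≈ -1.3150
A(D(8), -16) + z = 398/19 - 2392/1819 = 678514/34561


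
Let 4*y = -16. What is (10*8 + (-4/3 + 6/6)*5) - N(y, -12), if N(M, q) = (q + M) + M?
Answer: 295/3 ≈ 98.333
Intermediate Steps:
y = -4 (y = (1/4)*(-16) = -4)
N(M, q) = q + 2*M (N(M, q) = (M + q) + M = q + 2*M)
(10*8 + (-4/3 + 6/6)*5) - N(y, -12) = (10*8 + (-4/3 + 6/6)*5) - (-12 + 2*(-4)) = (80 + (-4*1/3 + 6*(1/6))*5) - (-12 - 8) = (80 + (-4/3 + 1)*5) - 1*(-20) = (80 - 1/3*5) + 20 = (80 - 5/3) + 20 = 235/3 + 20 = 295/3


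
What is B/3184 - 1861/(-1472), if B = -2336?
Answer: 155427/292928 ≈ 0.53060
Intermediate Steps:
B/3184 - 1861/(-1472) = -2336/3184 - 1861/(-1472) = -2336*1/3184 - 1861*(-1/1472) = -146/199 + 1861/1472 = 155427/292928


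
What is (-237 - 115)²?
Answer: 123904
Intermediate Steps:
(-237 - 115)² = (-352)² = 123904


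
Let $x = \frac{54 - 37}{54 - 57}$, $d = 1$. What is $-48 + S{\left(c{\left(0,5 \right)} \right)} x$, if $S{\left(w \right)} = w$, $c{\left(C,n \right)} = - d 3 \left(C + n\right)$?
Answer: $37$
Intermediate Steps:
$c{\left(C,n \right)} = - 3 C - 3 n$ ($c{\left(C,n \right)} = \left(-1\right) 1 \cdot 3 \left(C + n\right) = \left(-1\right) 3 \left(C + n\right) = - 3 \left(C + n\right) = - 3 C - 3 n$)
$x = - \frac{17}{3}$ ($x = \frac{17}{-3} = 17 \left(- \frac{1}{3}\right) = - \frac{17}{3} \approx -5.6667$)
$-48 + S{\left(c{\left(0,5 \right)} \right)} x = -48 + \left(\left(-3\right) 0 - 15\right) \left(- \frac{17}{3}\right) = -48 + \left(0 - 15\right) \left(- \frac{17}{3}\right) = -48 - -85 = -48 + 85 = 37$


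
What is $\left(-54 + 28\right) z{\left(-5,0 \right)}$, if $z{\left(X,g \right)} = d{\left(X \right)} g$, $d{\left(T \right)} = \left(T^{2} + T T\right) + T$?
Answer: $0$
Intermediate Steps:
$d{\left(T \right)} = T + 2 T^{2}$ ($d{\left(T \right)} = \left(T^{2} + T^{2}\right) + T = 2 T^{2} + T = T + 2 T^{2}$)
$z{\left(X,g \right)} = X g \left(1 + 2 X\right)$ ($z{\left(X,g \right)} = X \left(1 + 2 X\right) g = X g \left(1 + 2 X\right)$)
$\left(-54 + 28\right) z{\left(-5,0 \right)} = \left(-54 + 28\right) \left(\left(-5\right) 0 \left(1 + 2 \left(-5\right)\right)\right) = - 26 \left(\left(-5\right) 0 \left(1 - 10\right)\right) = - 26 \left(\left(-5\right) 0 \left(-9\right)\right) = \left(-26\right) 0 = 0$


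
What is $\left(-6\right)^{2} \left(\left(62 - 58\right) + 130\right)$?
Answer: $4824$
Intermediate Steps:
$\left(-6\right)^{2} \left(\left(62 - 58\right) + 130\right) = 36 \left(\left(62 - 58\right) + 130\right) = 36 \left(4 + 130\right) = 36 \cdot 134 = 4824$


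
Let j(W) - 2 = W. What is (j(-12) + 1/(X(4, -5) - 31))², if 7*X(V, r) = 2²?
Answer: 4566769/45369 ≈ 100.66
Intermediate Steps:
j(W) = 2 + W
X(V, r) = 4/7 (X(V, r) = (⅐)*2² = (⅐)*4 = 4/7)
(j(-12) + 1/(X(4, -5) - 31))² = ((2 - 12) + 1/(4/7 - 31))² = (-10 + 1/(-213/7))² = (-10 - 7/213)² = (-2137/213)² = 4566769/45369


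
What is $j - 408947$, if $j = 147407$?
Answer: $-261540$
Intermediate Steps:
$j - 408947 = 147407 - 408947 = -261540$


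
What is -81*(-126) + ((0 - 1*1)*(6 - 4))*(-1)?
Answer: 10208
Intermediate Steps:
-81*(-126) + ((0 - 1*1)*(6 - 4))*(-1) = 10206 + ((0 - 1)*2)*(-1) = 10206 - 1*2*(-1) = 10206 - 2*(-1) = 10206 + 2 = 10208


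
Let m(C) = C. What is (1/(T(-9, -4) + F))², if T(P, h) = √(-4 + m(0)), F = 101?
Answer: 10197/104142025 - 404*I/104142025 ≈ 9.7914e-5 - 3.8793e-6*I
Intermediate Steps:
T(P, h) = 2*I (T(P, h) = √(-4 + 0) = √(-4) = 2*I)
(1/(T(-9, -4) + F))² = (1/(2*I + 101))² = (1/(101 + 2*I))² = ((101 - 2*I)/10205)² = (101 - 2*I)²/104142025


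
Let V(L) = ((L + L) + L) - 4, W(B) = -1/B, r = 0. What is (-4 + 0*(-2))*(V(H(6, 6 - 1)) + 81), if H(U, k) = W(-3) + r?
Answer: -312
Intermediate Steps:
H(U, k) = 1/3 (H(U, k) = -1/(-3) + 0 = -1*(-1/3) + 0 = 1/3 + 0 = 1/3)
V(L) = -4 + 3*L (V(L) = (2*L + L) - 4 = 3*L - 4 = -4 + 3*L)
(-4 + 0*(-2))*(V(H(6, 6 - 1)) + 81) = (-4 + 0*(-2))*((-4 + 3*(1/3)) + 81) = (-4 + 0)*((-4 + 1) + 81) = -4*(-3 + 81) = -4*78 = -312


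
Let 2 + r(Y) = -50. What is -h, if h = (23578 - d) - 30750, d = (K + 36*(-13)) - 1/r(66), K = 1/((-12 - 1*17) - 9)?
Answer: 6623545/988 ≈ 6704.0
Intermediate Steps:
r(Y) = -52 (r(Y) = -2 - 50 = -52)
K = -1/38 (K = 1/((-12 - 17) - 9) = 1/(-29 - 9) = 1/(-38) = -1/38 ≈ -0.026316)
d = -462391/988 (d = (-1/38 + 36*(-13)) - 1/(-52) = (-1/38 - 468) - 1*(-1/52) = -17785/38 + 1/52 = -462391/988 ≈ -468.01)
h = -6623545/988 (h = (23578 - 1*(-462391/988)) - 30750 = (23578 + 462391/988) - 30750 = 23757455/988 - 30750 = -6623545/988 ≈ -6704.0)
-h = -1*(-6623545/988) = 6623545/988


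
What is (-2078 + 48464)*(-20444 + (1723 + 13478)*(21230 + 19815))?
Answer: 28940438821986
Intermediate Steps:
(-2078 + 48464)*(-20444 + (1723 + 13478)*(21230 + 19815)) = 46386*(-20444 + 15201*41045) = 46386*(-20444 + 623925045) = 46386*623904601 = 28940438821986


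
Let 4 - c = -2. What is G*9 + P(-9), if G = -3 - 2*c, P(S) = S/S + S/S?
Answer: -133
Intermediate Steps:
c = 6 (c = 4 - 1*(-2) = 4 + 2 = 6)
P(S) = 2 (P(S) = 1 + 1 = 2)
G = -15 (G = -3 - 2*6 = -3 - 12 = -15)
G*9 + P(-9) = -15*9 + 2 = -135 + 2 = -133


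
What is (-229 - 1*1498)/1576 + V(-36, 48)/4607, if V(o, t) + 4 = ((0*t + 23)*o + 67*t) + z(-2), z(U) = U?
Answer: -4202257/7260632 ≈ -0.57877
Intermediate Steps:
V(o, t) = -6 + 23*o + 67*t (V(o, t) = -4 + (((0*t + 23)*o + 67*t) - 2) = -4 + (((0 + 23)*o + 67*t) - 2) = -4 + ((23*o + 67*t) - 2) = -4 + (-2 + 23*o + 67*t) = -6 + 23*o + 67*t)
(-229 - 1*1498)/1576 + V(-36, 48)/4607 = (-229 - 1*1498)/1576 + (-6 + 23*(-36) + 67*48)/4607 = (-229 - 1498)*(1/1576) + (-6 - 828 + 3216)*(1/4607) = -1727*1/1576 + 2382*(1/4607) = -1727/1576 + 2382/4607 = -4202257/7260632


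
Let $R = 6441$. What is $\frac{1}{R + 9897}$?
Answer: $\frac{1}{16338} \approx 6.1207 \cdot 10^{-5}$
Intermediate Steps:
$\frac{1}{R + 9897} = \frac{1}{6441 + 9897} = \frac{1}{16338}$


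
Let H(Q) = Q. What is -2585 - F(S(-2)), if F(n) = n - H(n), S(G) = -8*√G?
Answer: -2585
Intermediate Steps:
F(n) = 0 (F(n) = n - n = 0)
-2585 - F(S(-2)) = -2585 - 1*0 = -2585 + 0 = -2585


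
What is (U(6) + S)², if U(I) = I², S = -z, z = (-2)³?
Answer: 1936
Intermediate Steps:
z = -8
S = 8 (S = -1*(-8) = 8)
(U(6) + S)² = (6² + 8)² = (36 + 8)² = 44² = 1936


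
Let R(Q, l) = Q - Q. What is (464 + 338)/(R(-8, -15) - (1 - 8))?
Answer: 802/7 ≈ 114.57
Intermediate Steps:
R(Q, l) = 0
(464 + 338)/(R(-8, -15) - (1 - 8)) = (464 + 338)/(0 - (1 - 8)) = 802/(0 - 1*(-7)) = 802/(0 + 7) = 802/7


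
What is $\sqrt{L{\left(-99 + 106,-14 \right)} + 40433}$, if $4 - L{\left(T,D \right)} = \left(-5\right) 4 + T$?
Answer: $5 \sqrt{1618} \approx 201.12$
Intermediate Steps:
$L{\left(T,D \right)} = 24 - T$ ($L{\left(T,D \right)} = 4 - \left(\left(-5\right) 4 + T\right) = 4 - \left(-20 + T\right) = 24 - T$)
$\sqrt{L{\left(-99 + 106,-14 \right)} + 40433} = \sqrt{\left(24 - \left(-99 + 106\right)\right) + 40433} = \sqrt{\left(24 - 7\right) + 40433} = \sqrt{17 + 40433} = \sqrt{40450} = 5 \sqrt{1618}$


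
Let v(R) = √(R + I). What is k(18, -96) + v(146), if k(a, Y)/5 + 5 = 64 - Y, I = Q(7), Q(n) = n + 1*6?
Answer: 775 + √159 ≈ 787.61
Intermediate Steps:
Q(n) = 6 + n (Q(n) = n + 6 = 6 + n)
I = 13 (I = 6 + 7 = 13)
k(a, Y) = 295 - 5*Y (k(a, Y) = -25 + 5*(64 - Y) = -25 + (320 - 5*Y) = 295 - 5*Y)
v(R) = √(13 + R) (v(R) = √(R + 13) = √(13 + R))
k(18, -96) + v(146) = (295 - 5*(-96)) + √(13 + 146) = (295 + 480) + √159 = 775 + √159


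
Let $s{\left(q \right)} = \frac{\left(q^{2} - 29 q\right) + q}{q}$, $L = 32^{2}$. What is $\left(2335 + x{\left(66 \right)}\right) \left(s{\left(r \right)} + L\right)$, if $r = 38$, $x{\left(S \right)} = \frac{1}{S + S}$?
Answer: $\frac{14486387}{6} \approx 2.4144 \cdot 10^{6}$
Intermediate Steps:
$x{\left(S \right)} = \frac{1}{2 S}$
$L = 1024$
$s{\left(q \right)} = \frac{q^{2} - 28 q}{q}$
$\left(2335 + x{\left(66 \right)}\right) \left(s{\left(r \right)} + L\right) = \left(2335 + \frac{1}{2 \cdot 66}\right) \left(\left(-28 + 38\right) + 1024\right) = \left(2335 + \frac{1}{2} \cdot \frac{1}{66}\right) \left(10 + 1024\right) = \left(2335 + \frac{1}{132}\right) 1034 = \frac{308221}{132} \cdot 1034 = \frac{14486387}{6}$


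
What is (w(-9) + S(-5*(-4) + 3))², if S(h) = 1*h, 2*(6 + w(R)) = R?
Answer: 625/4 ≈ 156.25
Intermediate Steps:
w(R) = -6 + R/2
S(h) = h
(w(-9) + S(-5*(-4) + 3))² = ((-6 + (½)*(-9)) + (-5*(-4) + 3))² = ((-6 - 9/2) + (20 + 3))² = (-21/2 + 23)² = (25/2)² = 625/4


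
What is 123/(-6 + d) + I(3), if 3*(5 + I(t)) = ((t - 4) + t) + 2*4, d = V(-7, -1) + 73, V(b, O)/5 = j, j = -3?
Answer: 109/156 ≈ 0.69872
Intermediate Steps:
V(b, O) = -15 (V(b, O) = 5*(-3) = -15)
d = 58 (d = -15 + 73 = 58)
I(t) = -11/3 + 2*t/3 (I(t) = -5 + (((t - 4) + t) + 2*4)/3 = -5 + (((-4 + t) + t) + 8)/3 = -5 + ((-4 + 2*t) + 8)/3 = -5 + (4 + 2*t)/3 = -5 + (4/3 + 2*t/3) = -11/3 + 2*t/3)
123/(-6 + d) + I(3) = 123/(-6 + 58) + (-11/3 + (⅔)*3) = 123/52 + (-11/3 + 2) = (1/52)*123 - 5/3 = 123/52 - 5/3 = 109/156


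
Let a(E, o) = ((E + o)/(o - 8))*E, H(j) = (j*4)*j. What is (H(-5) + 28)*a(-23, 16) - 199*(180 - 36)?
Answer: -26080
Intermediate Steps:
H(j) = 4*j² (H(j) = (4*j)*j = 4*j²)
a(E, o) = E*(E + o)/(-8 + o) (a(E, o) = ((E + o)/(-8 + o))*E = E*(E + o)/(-8 + o))
(H(-5) + 28)*a(-23, 16) - 199*(180 - 36) = (4*(-5)² + 28)*(-23*(-23 + 16)/(-8 + 16)) - 199*(180 - 36) = (4*25 + 28)*(-23*(-7)/8) - 199*144 = (100 + 28)*(-23*⅛*(-7)) - 1*28656 = 128*(161/8) - 28656 = 2576 - 28656 = -26080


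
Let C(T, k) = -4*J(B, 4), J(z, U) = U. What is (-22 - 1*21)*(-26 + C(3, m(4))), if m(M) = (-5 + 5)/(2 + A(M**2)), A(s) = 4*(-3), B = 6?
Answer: 1806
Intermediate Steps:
A(s) = -12
m(M) = 0 (m(M) = (-5 + 5)/(2 - 12) = 0/(-10) = 0*(-1/10) = 0)
C(T, k) = -16 (C(T, k) = -4*4 = -16)
(-22 - 1*21)*(-26 + C(3, m(4))) = (-22 - 1*21)*(-26 - 16) = (-22 - 21)*(-42) = -43*(-42) = 1806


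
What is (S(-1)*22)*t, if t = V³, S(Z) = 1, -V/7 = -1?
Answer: 7546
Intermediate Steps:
V = 7 (V = -7*(-1) = 7)
t = 343 (t = 7³ = 343)
(S(-1)*22)*t = (1*22)*343 = 22*343 = 7546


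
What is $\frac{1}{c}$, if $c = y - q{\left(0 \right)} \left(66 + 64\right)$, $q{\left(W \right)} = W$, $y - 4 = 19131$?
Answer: $\frac{1}{19135} \approx 5.226 \cdot 10^{-5}$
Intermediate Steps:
$y = 19135$ ($y = 4 + 19131 = 19135$)
$c = 19135$ ($c = 19135 - 0 \left(66 + 64\right) = 19135 - 0 \cdot 130 = 19135 - 0 = 19135 + 0 = 19135$)
$\frac{1}{c} = \frac{1}{19135}$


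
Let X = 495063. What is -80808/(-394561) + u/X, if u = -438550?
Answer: -133029675646/195332552343 ≈ -0.68104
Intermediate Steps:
-80808/(-394561) + u/X = -80808/(-394561) - 438550/495063 = -80808*(-1/394561) - 438550*1/495063 = 80808/394561 - 438550/495063 = -133029675646/195332552343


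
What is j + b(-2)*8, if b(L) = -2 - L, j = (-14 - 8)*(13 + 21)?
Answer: -748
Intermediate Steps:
j = -748 (j = -22*34 = -748)
j + b(-2)*8 = -748 + (-2 - 1*(-2))*8 = -748 + (-2 + 2)*8 = -748 + 0*8 = -748 + 0 = -748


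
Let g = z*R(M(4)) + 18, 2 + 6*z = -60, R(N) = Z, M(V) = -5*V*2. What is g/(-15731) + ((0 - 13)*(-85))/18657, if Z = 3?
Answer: 17625296/293493267 ≈ 0.060053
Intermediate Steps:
M(V) = -10*V
R(N) = 3
z = -31/3 (z = -1/3 + (1/6)*(-60) = -1/3 - 10 = -31/3 ≈ -10.333)
g = -13 (g = -31/3*3 + 18 = -31 + 18 = -13)
g/(-15731) + ((0 - 13)*(-85))/18657 = -13/(-15731) + ((0 - 13)*(-85))/18657 = -13*(-1/15731) - 13*(-85)*(1/18657) = 13/15731 + 1105*(1/18657) = 13/15731 + 1105/18657 = 17625296/293493267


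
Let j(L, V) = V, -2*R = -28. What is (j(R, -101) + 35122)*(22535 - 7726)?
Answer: 518625989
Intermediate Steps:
R = 14 (R = -1/2*(-28) = 14)
(j(R, -101) + 35122)*(22535 - 7726) = (-101 + 35122)*(22535 - 7726) = 35021*14809 = 518625989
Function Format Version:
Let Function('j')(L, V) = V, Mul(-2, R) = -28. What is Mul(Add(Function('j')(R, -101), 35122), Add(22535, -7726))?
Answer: 518625989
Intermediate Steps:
R = 14 (R = Mul(Rational(-1, 2), -28) = 14)
Mul(Add(Function('j')(R, -101), 35122), Add(22535, -7726)) = Mul(Add(-101, 35122), Add(22535, -7726)) = Mul(35021, 14809) = 518625989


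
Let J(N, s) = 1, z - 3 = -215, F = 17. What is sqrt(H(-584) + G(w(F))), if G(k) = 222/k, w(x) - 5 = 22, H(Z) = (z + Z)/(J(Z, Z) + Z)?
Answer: sqrt(29328398)/1749 ≈ 3.0964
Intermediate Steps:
z = -212 (z = 3 - 215 = -212)
H(Z) = (-212 + Z)/(1 + Z)
w(x) = 27 (w(x) = 5 + 22 = 27)
sqrt(H(-584) + G(w(F))) = sqrt((-212 - 584)/(1 - 584) + 222/27) = sqrt(-796/(-583) + 222*(1/27)) = sqrt(-1/583*(-796) + 74/9) = sqrt(796/583 + 74/9) = sqrt(50306/5247) = sqrt(29328398)/1749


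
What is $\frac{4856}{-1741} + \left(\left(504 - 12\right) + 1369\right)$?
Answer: $\frac{3235145}{1741} \approx 1858.2$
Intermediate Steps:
$\frac{4856}{-1741} + \left(\left(504 - 12\right) + 1369\right) = 4856 \left(- \frac{1}{1741}\right) + \left(492 + 1369\right) = - \frac{4856}{1741} + 1861 = \frac{3235145}{1741}$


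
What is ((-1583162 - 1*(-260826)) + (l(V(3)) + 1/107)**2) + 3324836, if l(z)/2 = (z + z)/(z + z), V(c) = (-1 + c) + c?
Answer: 22926668725/11449 ≈ 2.0025e+6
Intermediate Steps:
V(c) = -1 + 2*c
l(z) = 2 (l(z) = 2*((z + z)/(z + z)) = 2*((2*z)/((2*z))) = 2*((2*z)*(1/(2*z))) = 2*1 = 2)
((-1583162 - 1*(-260826)) + (l(V(3)) + 1/107)**2) + 3324836 = ((-1583162 - 1*(-260826)) + (2 + 1/107)**2) + 3324836 = ((-1583162 + 260826) + (2 + 1/107)**2) + 3324836 = (-1322336 + (215/107)**2) + 3324836 = (-1322336 + 46225/11449) + 3324836 = -15139378639/11449 + 3324836 = 22926668725/11449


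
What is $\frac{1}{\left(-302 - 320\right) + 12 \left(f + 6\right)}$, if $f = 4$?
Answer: $- \frac{1}{502} \approx -0.001992$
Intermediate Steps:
$\frac{1}{\left(-302 - 320\right) + 12 \left(f + 6\right)} = \frac{1}{\left(-302 - 320\right) + 12 \left(4 + 6\right)} = \frac{1}{-622 + 12 \cdot 10} = \frac{1}{-622 + 120} = \frac{1}{-502} = - \frac{1}{502}$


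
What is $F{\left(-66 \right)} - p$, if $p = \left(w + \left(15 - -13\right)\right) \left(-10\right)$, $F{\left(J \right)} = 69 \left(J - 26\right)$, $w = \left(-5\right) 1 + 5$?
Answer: $-6068$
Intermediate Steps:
$w = 0$ ($w = -5 + 5 = 0$)
$F{\left(J \right)} = -1794 + 69 J$ ($F{\left(J \right)} = 69 \left(-26 + J\right) = -1794 + 69 J$)
$p = -280$ ($p = \left(0 + \left(15 - -13\right)\right) \left(-10\right) = \left(0 + \left(15 + 13\right)\right) \left(-10\right) = \left(0 + 28\right) \left(-10\right) = 28 \left(-10\right) = -280$)
$F{\left(-66 \right)} - p = \left(-1794 + 69 \left(-66\right)\right) - -280 = \left(-1794 - 4554\right) + 280 = -6348 + 280 = -6068$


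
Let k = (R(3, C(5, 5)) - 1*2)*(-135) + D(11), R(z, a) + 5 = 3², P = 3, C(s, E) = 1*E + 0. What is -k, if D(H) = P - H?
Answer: 278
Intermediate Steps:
C(s, E) = E (C(s, E) = E + 0 = E)
R(z, a) = 4 (R(z, a) = -5 + 3² = -5 + 9 = 4)
D(H) = 3 - H
k = -278 (k = (4 - 1*2)*(-135) + (3 - 1*11) = (4 - 2)*(-135) + (3 - 11) = 2*(-135) - 8 = -270 - 8 = -278)
-k = -1*(-278) = 278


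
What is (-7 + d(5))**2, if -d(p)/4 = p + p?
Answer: 2209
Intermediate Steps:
d(p) = -8*p (d(p) = -4*(p + p) = -8*p)
(-7 + d(5))**2 = (-7 - 8*5)**2 = (-7 - 40)**2 = (-47)**2 = 2209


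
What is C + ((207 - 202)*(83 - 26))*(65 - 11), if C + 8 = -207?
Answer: 15175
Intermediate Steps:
C = -215 (C = -8 - 207 = -215)
C + ((207 - 202)*(83 - 26))*(65 - 11) = -215 + ((207 - 202)*(83 - 26))*(65 - 11) = -215 + (5*57)*54 = -215 + 285*54 = -215 + 15390 = 15175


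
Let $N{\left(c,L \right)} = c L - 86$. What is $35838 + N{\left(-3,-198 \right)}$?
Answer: $36346$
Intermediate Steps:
$N{\left(c,L \right)} = -86 + L c$ ($N{\left(c,L \right)} = L c - 86 = -86 + L c$)
$35838 + N{\left(-3,-198 \right)} = 35838 - -508 = 35838 + \left(-86 + 594\right) = 35838 + 508 = 36346$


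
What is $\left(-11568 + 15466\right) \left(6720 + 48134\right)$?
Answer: $213820892$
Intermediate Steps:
$\left(-11568 + 15466\right) \left(6720 + 48134\right) = 3898 \cdot 54854 = 213820892$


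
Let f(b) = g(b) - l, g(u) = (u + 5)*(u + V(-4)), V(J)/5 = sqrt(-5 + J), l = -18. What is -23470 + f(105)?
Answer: -11902 + 1650*I ≈ -11902.0 + 1650.0*I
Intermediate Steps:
V(J) = 5*sqrt(-5 + J)
g(u) = (5 + u)*(u + 15*I) (g(u) = (u + 5)*(u + 5*sqrt(-5 - 4)) = (5 + u)*(u + 5*sqrt(-9)) = (5 + u)*(u + 5*(3*I)) = (5 + u)*(u + 15*I))
f(b) = 18 + b**2 + 75*I + b*(5 + 15*I) (f(b) = (b**2 + 75*I + b*(5 + 15*I)) - 1*(-18) = (b**2 + 75*I + b*(5 + 15*I)) + 18 = 18 + b**2 + 75*I + b*(5 + 15*I))
-23470 + f(105) = -23470 + (18 + 105**2 + 75*I + 105*(5 + 15*I)) = -23470 + (18 + 11025 + 75*I + (525 + 1575*I)) = -23470 + (11568 + 1650*I) = -11902 + 1650*I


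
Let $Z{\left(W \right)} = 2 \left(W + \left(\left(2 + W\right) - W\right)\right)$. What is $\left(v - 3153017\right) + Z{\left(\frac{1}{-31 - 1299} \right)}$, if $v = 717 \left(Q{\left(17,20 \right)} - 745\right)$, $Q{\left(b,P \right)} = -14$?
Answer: $- \frac{2458648641}{665} \approx -3.6972 \cdot 10^{6}$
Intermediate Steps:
$Z{\left(W \right)} = 4 + 2 W$ ($Z{\left(W \right)} = 2 \left(W + 2\right) = 2 \left(2 + W\right) = 4 + 2 W$)
$v = -544203$ ($v = 717 \left(-14 - 745\right) = 717 \left(-759\right) = -544203$)
$\left(v - 3153017\right) + Z{\left(\frac{1}{-31 - 1299} \right)} = \left(-544203 - 3153017\right) + \left(4 + \frac{2}{-31 - 1299}\right) = -3697220 + \left(4 + \frac{2}{-1330}\right) = -3697220 + \left(4 + 2 \left(- \frac{1}{1330}\right)\right) = -3697220 + \left(4 - \frac{1}{665}\right) = -3697220 + \frac{2659}{665} = - \frac{2458648641}{665}$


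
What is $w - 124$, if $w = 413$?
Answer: $289$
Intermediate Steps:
$w - 124 = 413 - 124 = 289$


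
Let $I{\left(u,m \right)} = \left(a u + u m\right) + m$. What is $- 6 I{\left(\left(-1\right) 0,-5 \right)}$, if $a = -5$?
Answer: $30$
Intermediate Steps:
$I{\left(u,m \right)} = m - 5 u + m u$ ($I{\left(u,m \right)} = \left(- 5 u + u m\right) + m = \left(- 5 u + m u\right) + m = m - 5 u + m u$)
$- 6 I{\left(\left(-1\right) 0,-5 \right)} = - 6 \left(-5 - 5 \left(\left(-1\right) 0\right) - 5 \left(\left(-1\right) 0\right)\right) = - 6 \left(-5 - 0 - 0\right) = - 6 \left(-5 + 0 + 0\right) = \left(-6\right) \left(-5\right) = 30$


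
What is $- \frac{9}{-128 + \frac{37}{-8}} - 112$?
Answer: $- \frac{118760}{1061} \approx -111.93$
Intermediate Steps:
$- \frac{9}{-128 + \frac{37}{-8}} - 112 = - \frac{9}{-128 + 37 \left(- \frac{1}{8}\right)} - 112 = - \frac{9}{-128 - \frac{37}{8}} - 112 = - \frac{9}{- \frac{1061}{8}} - 112 = \left(-9\right) \left(- \frac{8}{1061}\right) - 112 = \frac{72}{1061} - 112 = - \frac{118760}{1061}$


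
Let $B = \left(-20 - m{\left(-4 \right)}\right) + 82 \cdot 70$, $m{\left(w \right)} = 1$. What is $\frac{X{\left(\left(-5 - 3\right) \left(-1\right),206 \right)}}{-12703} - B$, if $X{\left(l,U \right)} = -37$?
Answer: $- \frac{72648420}{12703} \approx -5719.0$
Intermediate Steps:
$B = 5719$ ($B = \left(-20 - 1\right) + 82 \cdot 70 = \left(-20 - 1\right) + 5740 = -21 + 5740 = 5719$)
$\frac{X{\left(\left(-5 - 3\right) \left(-1\right),206 \right)}}{-12703} - B = - \frac{37}{-12703} - 5719 = \left(-37\right) \left(- \frac{1}{12703}\right) - 5719 = \frac{37}{12703} - 5719 = - \frac{72648420}{12703}$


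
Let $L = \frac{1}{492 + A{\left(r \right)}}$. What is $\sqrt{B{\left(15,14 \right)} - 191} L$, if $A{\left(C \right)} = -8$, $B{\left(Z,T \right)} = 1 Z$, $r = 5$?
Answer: $\frac{i \sqrt{11}}{121} \approx 0.02741 i$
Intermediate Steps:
$B{\left(Z,T \right)} = Z$
$L = \frac{1}{484}$ ($L = \frac{1}{492 - 8} = \frac{1}{484} \approx 0.0020661$)
$\sqrt{B{\left(15,14 \right)} - 191} L = \sqrt{15 - 191} \cdot \frac{1}{484} = \sqrt{-176} \cdot \frac{1}{484} = 4 i \sqrt{11} \cdot \frac{1}{484} = \frac{i \sqrt{11}}{121}$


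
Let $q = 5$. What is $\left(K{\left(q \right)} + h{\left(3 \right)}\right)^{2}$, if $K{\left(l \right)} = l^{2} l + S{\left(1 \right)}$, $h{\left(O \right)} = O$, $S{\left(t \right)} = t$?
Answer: $16641$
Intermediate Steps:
$K{\left(l \right)} = 1 + l^{3}$ ($K{\left(l \right)} = l^{2} l + 1 = l^{3} + 1 = 1 + l^{3}$)
$\left(K{\left(q \right)} + h{\left(3 \right)}\right)^{2} = \left(\left(1 + 5^{3}\right) + 3\right)^{2} = \left(\left(1 + 125\right) + 3\right)^{2} = \left(126 + 3\right)^{2} = 129^{2} = 16641$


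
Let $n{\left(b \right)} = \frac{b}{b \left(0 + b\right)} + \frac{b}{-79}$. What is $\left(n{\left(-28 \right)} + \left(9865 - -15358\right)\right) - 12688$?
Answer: $\frac{27728125}{2212} \approx 12535.0$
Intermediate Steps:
$n{\left(b \right)} = \frac{1}{b} - \frac{b}{79}$ ($n{\left(b \right)} = \frac{b}{b b} + b \left(- \frac{1}{79}\right) = \frac{b}{b^{2}} - \frac{b}{79} = \frac{1}{b} - \frac{b}{79}$)
$\left(n{\left(-28 \right)} + \left(9865 - -15358\right)\right) - 12688 = \left(\left(\frac{1}{-28} - - \frac{28}{79}\right) + \left(9865 - -15358\right)\right) - 12688 = \left(\left(- \frac{1}{28} + \frac{28}{79}\right) + \left(9865 + 15358\right)\right) - 12688 = \left(\frac{705}{2212} + 25223\right) - 12688 = \frac{55793981}{2212} - 12688 = \frac{27728125}{2212}$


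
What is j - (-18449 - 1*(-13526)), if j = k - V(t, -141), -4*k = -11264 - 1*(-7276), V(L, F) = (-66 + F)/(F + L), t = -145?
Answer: 1692913/286 ≈ 5919.3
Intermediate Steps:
V(L, F) = (-66 + F)/(F + L)
k = 997 (k = -(-11264 - 1*(-7276))/4 = -(-11264 + 7276)/4 = -¼*(-3988) = 997)
j = 284935/286 (j = 997 - (-66 - 141)/(-141 - 145) = 997 - (-207)/(-286) = 997 - (-1)*(-207)/286 = 997 - 1*207/286 = 997 - 207/286 = 284935/286 ≈ 996.28)
j - (-18449 - 1*(-13526)) = 284935/286 - (-18449 - 1*(-13526)) = 284935/286 - (-18449 + 13526) = 284935/286 - 1*(-4923) = 284935/286 + 4923 = 1692913/286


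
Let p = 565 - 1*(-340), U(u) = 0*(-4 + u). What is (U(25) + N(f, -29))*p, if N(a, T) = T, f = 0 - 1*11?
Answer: -26245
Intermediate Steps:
f = -11 (f = 0 - 11 = -11)
U(u) = 0
p = 905 (p = 565 + 340 = 905)
(U(25) + N(f, -29))*p = (0 - 29)*905 = -29*905 = -26245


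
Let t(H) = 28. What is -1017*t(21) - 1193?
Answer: -29669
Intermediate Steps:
-1017*t(21) - 1193 = -1017*28 - 1193 = -28476 - 1193 = -29669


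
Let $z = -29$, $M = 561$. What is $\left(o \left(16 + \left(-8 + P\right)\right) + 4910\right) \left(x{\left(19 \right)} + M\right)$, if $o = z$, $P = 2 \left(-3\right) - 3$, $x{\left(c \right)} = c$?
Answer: $2864620$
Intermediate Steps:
$P = -9$ ($P = -6 - 3 = -9$)
$o = -29$
$\left(o \left(16 + \left(-8 + P\right)\right) + 4910\right) \left(x{\left(19 \right)} + M\right) = \left(- 29 \left(16 - 17\right) + 4910\right) \left(19 + 561\right) = \left(- 29 \left(16 - 17\right) + 4910\right) 580 = \left(\left(-29\right) \left(-1\right) + 4910\right) 580 = \left(29 + 4910\right) 580 = 4939 \cdot 580 = 2864620$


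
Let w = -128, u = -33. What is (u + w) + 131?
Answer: -30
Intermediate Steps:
(u + w) + 131 = (-33 - 128) + 131 = -161 + 131 = -30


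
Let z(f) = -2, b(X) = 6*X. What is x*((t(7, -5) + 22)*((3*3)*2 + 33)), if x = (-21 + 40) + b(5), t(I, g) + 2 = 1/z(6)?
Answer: 97461/2 ≈ 48731.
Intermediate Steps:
t(I, g) = -5/2 (t(I, g) = -2 + 1/(-2) = -2 - 1/2 = -5/2)
x = 49 (x = (-21 + 40) + 6*5 = 19 + 30 = 49)
x*((t(7, -5) + 22)*((3*3)*2 + 33)) = 49*((-5/2 + 22)*((3*3)*2 + 33)) = 49*(39*(9*2 + 33)/2) = 49*(39*(18 + 33)/2) = 49*((39/2)*51) = 49*(1989/2) = 97461/2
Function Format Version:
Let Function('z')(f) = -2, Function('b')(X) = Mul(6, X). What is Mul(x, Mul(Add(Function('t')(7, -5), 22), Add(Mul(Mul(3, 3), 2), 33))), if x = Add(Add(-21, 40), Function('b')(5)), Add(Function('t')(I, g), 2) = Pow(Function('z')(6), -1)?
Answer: Rational(97461, 2) ≈ 48731.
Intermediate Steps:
Function('t')(I, g) = Rational(-5, 2) (Function('t')(I, g) = Add(-2, Pow(-2, -1)) = Add(-2, Rational(-1, 2)) = Rational(-5, 2))
x = 49 (x = Add(Add(-21, 40), Mul(6, 5)) = Add(19, 30) = 49)
Mul(x, Mul(Add(Function('t')(7, -5), 22), Add(Mul(Mul(3, 3), 2), 33))) = Mul(49, Mul(Add(Rational(-5, 2), 22), Add(Mul(Mul(3, 3), 2), 33))) = Mul(49, Mul(Rational(39, 2), Add(Mul(9, 2), 33))) = Mul(49, Mul(Rational(39, 2), Add(18, 33))) = Mul(49, Mul(Rational(39, 2), 51)) = Mul(49, Rational(1989, 2)) = Rational(97461, 2)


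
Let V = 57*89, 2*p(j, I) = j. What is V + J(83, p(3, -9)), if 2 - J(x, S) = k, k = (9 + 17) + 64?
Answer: 4985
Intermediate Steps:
p(j, I) = j/2
k = 90 (k = 26 + 64 = 90)
V = 5073
J(x, S) = -88 (J(x, S) = 2 - 1*90 = 2 - 90 = -88)
V + J(83, p(3, -9)) = 5073 - 88 = 4985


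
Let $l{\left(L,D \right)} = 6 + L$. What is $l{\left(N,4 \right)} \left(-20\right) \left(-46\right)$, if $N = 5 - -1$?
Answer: $11040$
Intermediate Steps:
$N = 6$ ($N = 5 + 1 = 6$)
$l{\left(N,4 \right)} \left(-20\right) \left(-46\right) = \left(6 + 6\right) \left(-20\right) \left(-46\right) = 12 \left(-20\right) \left(-46\right) = \left(-240\right) \left(-46\right) = 11040$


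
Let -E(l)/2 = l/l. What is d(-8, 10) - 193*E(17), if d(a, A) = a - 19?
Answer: 359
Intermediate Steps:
d(a, A) = -19 + a
E(l) = -2 (E(l) = -2*l/l = -2*1 = -2)
d(-8, 10) - 193*E(17) = (-19 - 8) - 193*(-2) = -27 + 386 = 359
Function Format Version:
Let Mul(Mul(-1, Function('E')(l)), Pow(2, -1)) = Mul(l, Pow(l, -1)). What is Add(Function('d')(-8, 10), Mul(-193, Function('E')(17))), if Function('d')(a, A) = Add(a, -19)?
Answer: 359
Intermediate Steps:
Function('d')(a, A) = Add(-19, a)
Function('E')(l) = -2 (Function('E')(l) = Mul(-2, Mul(l, Pow(l, -1))) = Mul(-2, 1) = -2)
Add(Function('d')(-8, 10), Mul(-193, Function('E')(17))) = Add(Add(-19, -8), Mul(-193, -2)) = Add(-27, 386) = 359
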